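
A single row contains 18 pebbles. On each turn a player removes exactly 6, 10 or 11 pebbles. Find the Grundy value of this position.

Compute g(0), g(1), … for moves {6, 10, 11}:
k:     0  1  2  3  4  5  6  7  8  9 10 11 12 13 14 15 16 17 18
g(k):  0  0  0  0  0  0  1  1  1  1  1  1  2  2  2  2  2  0  0
So g(18) = 0.

0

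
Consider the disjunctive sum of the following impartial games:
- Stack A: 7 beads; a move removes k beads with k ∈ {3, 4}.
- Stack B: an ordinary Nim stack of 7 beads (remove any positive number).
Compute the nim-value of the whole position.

Grundy values for stack A (subtraction set {3, 4}):
k:     0  1  2  3  4  5  6  7
g(k):  0  0  0  1  1  1  2  0
So g(7) = 0.
Stack B is a plain Nim stack of size 7, so its Grundy value is 7.
By the Sprague-Grundy theorem, the Grundy value of a sum of independent games is the XOR of the component values.
Combined value = 0 ⊕ 7 = 7.

7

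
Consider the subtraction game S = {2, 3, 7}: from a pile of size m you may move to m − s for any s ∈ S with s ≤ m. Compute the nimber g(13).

1

Grundy values for subtraction set {2, 3, 7}:
g(0) = mex{} = 0
g(1) = mex{} = 0
g(2) = mex{0} = 1
g(3) = mex{0} = 1
g(4) = mex{0,1} = 2
g(5) = mex{1} = 0
g(6) = mex{1,2} = 0
g(7) = mex{0,2} = 1
g(8) = mex{0} = 1
g(9) = mex{0,1} = 2
g(10) = mex{1} = 0
g(11) = mex{1,2} = 0
g(12) = mex{0,2} = 1
g(13) = mex{0} = 1
So g(13) = 1.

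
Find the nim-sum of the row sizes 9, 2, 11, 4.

4

Write each in binary and XOR column by column:
  1001  (9)
  0010  (2)
  1011  (11)
  0100  (4)
  ----
  0100  (4)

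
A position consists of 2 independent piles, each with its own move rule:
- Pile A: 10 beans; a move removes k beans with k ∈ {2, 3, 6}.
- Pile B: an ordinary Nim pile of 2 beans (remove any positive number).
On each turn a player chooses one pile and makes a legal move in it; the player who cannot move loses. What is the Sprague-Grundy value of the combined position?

2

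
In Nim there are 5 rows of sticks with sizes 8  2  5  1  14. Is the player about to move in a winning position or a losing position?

Compute the nim-sum pairwise:
8 ⊕ 2 = 10
10 ⊕ 5 = 15
15 ⊕ 1 = 14
14 ⊕ 14 = 0
The nim-sum is 0, so this is a P-position: the player to move is in a losing position under optimal play.

Losing position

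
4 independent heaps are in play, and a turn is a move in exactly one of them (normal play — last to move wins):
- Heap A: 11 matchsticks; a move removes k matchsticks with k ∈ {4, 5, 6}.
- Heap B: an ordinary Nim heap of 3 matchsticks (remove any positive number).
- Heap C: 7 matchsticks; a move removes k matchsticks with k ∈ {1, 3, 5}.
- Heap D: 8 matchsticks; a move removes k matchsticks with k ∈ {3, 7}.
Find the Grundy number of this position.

Build the Grundy sequence for heap A with g(k) = mex{g(k−s) : s ∈ {4, 5, 6}, s ≤ k}:
k:     0  1  2  3  4  5  6  7  8  9 10 11
g(k):  0  0  0  0  1  1  1  1  2  2  0  0
So g(11) = 0.
Heap B is a plain Nim heap of size 3, so its Grundy value is 3.
For heap C, compute g(0), g(1), … with moves {1, 3, 5}:
g(0) = mex{} = 0
g(1) = mex{0} = 1
g(2) = mex{1} = 0
g(3) = mex{0} = 1
g(4) = mex{1} = 0
g(5) = mex{0} = 1
g(6) = mex{1} = 0
g(7) = mex{0} = 1
So g(7) = 1.
Build the Grundy sequence for heap D with g(k) = mex{g(k−s) : s ∈ {3, 7}, s ≤ k}:
g(0) = mex{} = 0
g(1) = mex{} = 0
g(2) = mex{} = 0
g(3) = mex{0} = 1
g(4) = mex{0} = 1
g(5) = mex{0} = 1
g(6) = mex{1} = 0
g(7) = mex{0,1} = 2
g(8) = mex{0,1} = 2
So g(8) = 2.
By the Sprague-Grundy theorem, the Grundy value of a sum of independent games is the XOR of the component values.
Combined value = 0 ⊕ 3 ⊕ 1 ⊕ 2 = 0.

0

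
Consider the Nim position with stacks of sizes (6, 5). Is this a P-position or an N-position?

In binary:
  110  (6)
  101  (5)
  ---
  011  (3)
The nim-sum is 3 ≠ 0, so this is an N-position: the player to move can win.

N-position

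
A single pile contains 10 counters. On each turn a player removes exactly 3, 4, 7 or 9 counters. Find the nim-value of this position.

Grundy values for subtraction set {3, 4, 7, 9}:
k:     0  1  2  3  4  5  6  7  8  9 10
g(k):  0  0  0  1  1  1  2  2  2  3  3
So g(10) = 3.

3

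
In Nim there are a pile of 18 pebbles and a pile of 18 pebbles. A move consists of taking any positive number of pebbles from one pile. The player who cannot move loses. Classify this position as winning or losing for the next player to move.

Losing position

Compute the nim-sum pairwise:
18 XOR 18 = 0
The nim-sum is 0, so this is a P-position: the player to move is in a losing position under optimal play.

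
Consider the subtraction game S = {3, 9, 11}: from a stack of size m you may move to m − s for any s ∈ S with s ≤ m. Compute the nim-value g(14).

Compute g(0), g(1), … for moves {3, 9, 11}:
k:     0  1  2  3  4  5  6  7  8  9 10 11 12 13 14
g(k):  0  0  0  1  1  1  0  0  0  1  1  1  2  2  0
So g(14) = 0.

0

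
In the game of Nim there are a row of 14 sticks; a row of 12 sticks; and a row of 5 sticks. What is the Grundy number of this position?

7

Compute the nim-sum pairwise:
14 ⊕ 12 = 2
2 ⊕ 5 = 7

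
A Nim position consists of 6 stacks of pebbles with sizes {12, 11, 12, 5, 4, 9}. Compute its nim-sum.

3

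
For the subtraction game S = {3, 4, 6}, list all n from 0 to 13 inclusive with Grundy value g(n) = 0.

Compute g(0), g(1), … for moves {3, 4, 6}:
g(0) = mex{} = 0
g(1) = mex{} = 0
g(2) = mex{} = 0
g(3) = mex{0} = 1
g(4) = mex{0} = 1
g(5) = mex{0} = 1
g(6) = mex{0,1} = 2
g(7) = mex{0,1} = 2
g(8) = mex{0,1} = 2
g(9) = mex{1,2} = 0
g(10) = mex{1,2} = 0
g(11) = mex{1,2} = 0
g(12) = mex{0,2} = 1
g(13) = mex{0,2} = 1
The P-positions (g = 0) in 0..13 are 0, 1, 2, 9, 10, 11.

0, 1, 2, 9, 10, 11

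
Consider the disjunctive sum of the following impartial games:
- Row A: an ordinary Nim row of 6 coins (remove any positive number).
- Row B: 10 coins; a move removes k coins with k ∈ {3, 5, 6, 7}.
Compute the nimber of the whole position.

Row A is a plain Nim row of size 6, so its Grundy value is 6.
Build the Grundy sequence for row B with g(k) = mex{g(k−s) : s ∈ {3, 5, 6, 7}, s ≤ k}:
k:     0  1  2  3  4  5  6  7  8  9 10
g(k):  0  0  0  1  1  1  2  2  2  3  0
So g(10) = 0.
The value of a disjunctive sum is the nim-sum of the parts.
Combined value = 6 ⊕ 0 = 6.

6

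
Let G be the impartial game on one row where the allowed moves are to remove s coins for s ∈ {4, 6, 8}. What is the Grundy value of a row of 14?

0

Build the Grundy sequence with g(k) = mex{g(k−s) : s ∈ {4, 6, 8}, s ≤ k}:
k:     0  1  2  3  4  5  6  7  8  9 10 11 12 13 14
g(k):  0  0  0  0  1  1  1  1  2  2  2  2  0  0  0
So g(14) = 0.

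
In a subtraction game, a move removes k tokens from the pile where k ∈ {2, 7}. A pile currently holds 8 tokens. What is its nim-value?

2

Build the Grundy sequence with g(k) = mex{g(k−s) : s ∈ {2, 7}, s ≤ k}:
g(0) = mex{} = 0
g(1) = mex{} = 0
g(2) = mex{0} = 1
g(3) = mex{0} = 1
g(4) = mex{1} = 0
g(5) = mex{1} = 0
g(6) = mex{0} = 1
g(7) = mex{0} = 1
g(8) = mex{0,1} = 2
So g(8) = 2.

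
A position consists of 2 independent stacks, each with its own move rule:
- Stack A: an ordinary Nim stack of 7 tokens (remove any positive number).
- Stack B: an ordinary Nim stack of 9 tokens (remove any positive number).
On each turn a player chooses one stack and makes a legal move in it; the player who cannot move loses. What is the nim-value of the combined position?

Stack A is a plain Nim stack of size 7, so its Grundy value is 7.
Stack B is a plain Nim stack of size 9, so its Grundy value is 9.
By the Sprague-Grundy theorem, the Grundy value of a sum of independent games is the XOR of the component values.
Combined value = 7 ⊕ 9 = 14.

14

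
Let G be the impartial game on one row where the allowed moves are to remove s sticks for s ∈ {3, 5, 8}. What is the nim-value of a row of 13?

Grundy values for subtraction set {3, 5, 8}:
k:     0  1  2  3  4  5  6  7  8  9 10 11 12 13
g(k):  0  0  0  1  1  1  2  2  2  3  3  0  0  0
So g(13) = 0.

0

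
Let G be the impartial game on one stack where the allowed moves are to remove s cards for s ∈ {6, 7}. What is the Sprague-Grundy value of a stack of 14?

Grundy values for subtraction set {6, 7}:
g(0) = mex{} = 0
g(1) = mex{} = 0
g(2) = mex{} = 0
g(3) = mex{} = 0
g(4) = mex{} = 0
g(5) = mex{} = 0
g(6) = mex{0} = 1
g(7) = mex{0} = 1
g(8) = mex{0} = 1
g(9) = mex{0} = 1
g(10) = mex{0} = 1
g(11) = mex{0} = 1
g(12) = mex{0,1} = 2
g(13) = mex{1} = 0
g(14) = mex{1} = 0
So g(14) = 0.

0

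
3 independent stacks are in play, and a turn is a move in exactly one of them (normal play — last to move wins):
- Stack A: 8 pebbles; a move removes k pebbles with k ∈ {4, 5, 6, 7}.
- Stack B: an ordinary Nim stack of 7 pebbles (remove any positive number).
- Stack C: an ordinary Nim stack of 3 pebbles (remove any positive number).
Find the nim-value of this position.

Grundy values for stack A (subtraction set {4, 5, 6, 7}):
k:     0  1  2  3  4  5  6  7  8
g(k):  0  0  0  0  1  1  1  1  2
So g(8) = 2.
Stack B is a plain Nim stack of size 7, so its Grundy value is 7.
Stack C is a plain Nim stack of size 3, so its Grundy value is 3.
The value of a disjunctive sum is the nim-sum of the parts.
Combined value = 2 ⊕ 7 ⊕ 3 = 6.

6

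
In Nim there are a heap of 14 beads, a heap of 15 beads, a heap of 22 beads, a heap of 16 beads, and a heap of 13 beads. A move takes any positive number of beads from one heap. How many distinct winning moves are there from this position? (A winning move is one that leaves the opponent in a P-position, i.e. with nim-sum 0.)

In binary:
  01110  (14)
  01111  (15)
  10110  (22)
  10000  (16)
  01101  (13)
  -----
  01010  (10)
The overall nim-sum is X = 10. A heap of size p has a winning move iff p XOR X < p (reduce it to p XOR X).
  14: 14 XOR 10 = 4 < 14 — winning move (to 4).
  15: 15 XOR 10 = 5 < 15 — winning move (to 5).
  22: 22 XOR 10 = 28 ≥ 22 — no move.
  16: 16 XOR 10 = 26 ≥ 16 — no move.
  13: 13 XOR 10 = 7 < 13 — winning move (to 7).
That gives 3 winning moves.

3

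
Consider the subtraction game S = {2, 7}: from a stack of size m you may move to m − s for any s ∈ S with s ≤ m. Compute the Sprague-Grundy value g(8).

Build the Grundy sequence with g(k) = mex{g(k−s) : s ∈ {2, 7}, s ≤ k}:
k:     0  1  2  3  4  5  6  7  8
g(k):  0  0  1  1  0  0  1  1  2
So g(8) = 2.

2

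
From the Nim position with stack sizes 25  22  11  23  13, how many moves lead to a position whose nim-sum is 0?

3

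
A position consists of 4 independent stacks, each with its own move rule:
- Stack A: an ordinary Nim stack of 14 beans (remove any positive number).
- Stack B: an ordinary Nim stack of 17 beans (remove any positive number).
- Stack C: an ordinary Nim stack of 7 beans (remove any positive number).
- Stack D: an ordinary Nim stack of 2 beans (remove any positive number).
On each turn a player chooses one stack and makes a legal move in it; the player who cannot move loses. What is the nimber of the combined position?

26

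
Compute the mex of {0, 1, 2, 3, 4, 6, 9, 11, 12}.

5

The values 0, 1, 2, 3, 4 are all present; 5 is the first non-negative integer missing from the set.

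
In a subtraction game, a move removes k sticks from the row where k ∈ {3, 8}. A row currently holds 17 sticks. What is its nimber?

0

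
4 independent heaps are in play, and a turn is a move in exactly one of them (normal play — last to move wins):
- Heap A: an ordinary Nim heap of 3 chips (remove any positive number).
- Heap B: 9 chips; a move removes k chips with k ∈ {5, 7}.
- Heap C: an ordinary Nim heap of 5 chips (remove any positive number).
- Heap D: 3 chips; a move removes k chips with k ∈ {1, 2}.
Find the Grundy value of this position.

Heap A is a plain Nim heap of size 3, so its Grundy value is 3.
For heap B, compute g(0), g(1), … with moves {5, 7}:
k:     0  1  2  3  4  5  6  7  8  9
g(k):  0  0  0  0  0  1  1  1  1  1
So g(9) = 1.
Heap C is a plain Nim heap of size 5, so its Grundy value is 5.
For heap D, compute g(0), g(1), … with moves {1, 2}:
k:     0  1  2  3
g(k):  0  1  2  0
So g(3) = 0.
By the Sprague-Grundy theorem, the Grundy value of a sum of independent games is the XOR of the component values.
Combined value = 3 ⊕ 1 ⊕ 5 ⊕ 0 = 7.

7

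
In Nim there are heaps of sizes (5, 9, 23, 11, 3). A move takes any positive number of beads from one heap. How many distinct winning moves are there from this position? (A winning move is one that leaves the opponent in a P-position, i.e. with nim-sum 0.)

1

Nim-sum: 5 ^ 9 ^ 23 ^ 11 ^ 3 = 19.
The overall nim-sum is X = 19. A heap of size p has a winning move iff p XOR X < p (reduce it to p XOR X).
  5: 5 XOR 19 = 22 ≥ 5 — no move.
  9: 9 XOR 19 = 26 ≥ 9 — no move.
  23: 23 XOR 19 = 4 < 23 — winning move (to 4).
  11: 11 XOR 19 = 24 ≥ 11 — no move.
  3: 3 XOR 19 = 16 ≥ 3 — no move.
That gives 1 winning move.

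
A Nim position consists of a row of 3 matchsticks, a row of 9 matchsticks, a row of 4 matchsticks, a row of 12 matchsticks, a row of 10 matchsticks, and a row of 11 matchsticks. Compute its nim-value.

3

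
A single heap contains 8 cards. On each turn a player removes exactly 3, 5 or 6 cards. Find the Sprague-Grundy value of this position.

Compute g(0), g(1), … for moves {3, 5, 6}:
k:     0  1  2  3  4  5  6  7  8
g(k):  0  0  0  1  1  1  2  2  2
So g(8) = 2.

2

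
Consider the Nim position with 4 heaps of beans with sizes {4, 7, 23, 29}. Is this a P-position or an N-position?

N-position

Nim-sum: 4 ^ 7 ^ 23 ^ 29 = 9.
The nim-sum is 9 ≠ 0, so this is an N-position: the player to move can win.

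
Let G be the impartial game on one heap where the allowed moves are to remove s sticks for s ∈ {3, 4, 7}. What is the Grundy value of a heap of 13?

1

Grundy values for subtraction set {3, 4, 7}:
g(0) = mex{} = 0
g(1) = mex{} = 0
g(2) = mex{} = 0
g(3) = mex{0} = 1
g(4) = mex{0} = 1
g(5) = mex{0} = 1
g(6) = mex{0,1} = 2
g(7) = mex{0,1} = 2
g(8) = mex{0,1} = 2
g(9) = mex{0,1,2} = 3
g(10) = mex{1,2} = 0
g(11) = mex{1,2} = 0
g(12) = mex{1,2,3} = 0
g(13) = mex{0,2,3} = 1
So g(13) = 1.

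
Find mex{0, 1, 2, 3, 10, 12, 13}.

The values 0, 1, 2, 3 are all present; 4 is the first non-negative integer missing from the set.

4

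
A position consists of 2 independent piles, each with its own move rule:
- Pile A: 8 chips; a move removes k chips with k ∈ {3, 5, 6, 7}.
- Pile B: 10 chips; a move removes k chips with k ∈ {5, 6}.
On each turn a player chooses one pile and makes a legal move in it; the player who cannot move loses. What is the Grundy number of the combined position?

0

For pile A, compute g(0), g(1), … with moves {3, 5, 6, 7}:
k:     0  1  2  3  4  5  6  7  8
g(k):  0  0  0  1  1  1  2  2  2
So g(8) = 2.
Grundy values for pile B (subtraction set {5, 6}):
k:     0  1  2  3  4  5  6  7  8  9 10
g(k):  0  0  0  0  0  1  1  1  1  1  2
So g(10) = 2.
By the Sprague-Grundy theorem, the Grundy value of a sum of independent games is the XOR of the component values.
Combined value = 2 XOR 2 = 0.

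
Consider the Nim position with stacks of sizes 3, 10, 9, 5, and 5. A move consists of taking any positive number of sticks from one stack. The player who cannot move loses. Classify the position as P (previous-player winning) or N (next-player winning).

Compute the nim-sum pairwise:
3 ^ 10 = 9
9 ^ 9 = 0
0 ^ 5 = 5
5 ^ 5 = 0
The nim-sum is 0, so this is a P-position: the player to move is in a losing position under optimal play.

P-position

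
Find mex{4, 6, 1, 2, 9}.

0 is not in the set, so the mex is 0.

0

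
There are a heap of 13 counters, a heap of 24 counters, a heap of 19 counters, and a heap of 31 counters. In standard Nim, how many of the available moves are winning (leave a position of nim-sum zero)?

3

In binary:
  01101  (13)
  11000  (24)
  10011  (19)
  11111  (31)
  -----
  11001  (25)
The overall nim-sum is X = 25. A heap of size p has a winning move iff p XOR X < p (reduce it to p XOR X).
  13: 13 XOR 25 = 20 ≥ 13 — no move.
  24: 24 XOR 25 = 1 < 24 — winning move (to 1).
  19: 19 XOR 25 = 10 < 19 — winning move (to 10).
  31: 31 XOR 25 = 6 < 31 — winning move (to 6).
That gives 3 winning moves.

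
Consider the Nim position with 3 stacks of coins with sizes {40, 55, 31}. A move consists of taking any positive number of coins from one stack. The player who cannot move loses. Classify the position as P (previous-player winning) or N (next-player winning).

Compute the nim-sum pairwise:
40 ^ 55 = 31
31 ^ 31 = 0
The nim-sum is 0, so this is a P-position: the player to move is in a losing position under optimal play.

P-position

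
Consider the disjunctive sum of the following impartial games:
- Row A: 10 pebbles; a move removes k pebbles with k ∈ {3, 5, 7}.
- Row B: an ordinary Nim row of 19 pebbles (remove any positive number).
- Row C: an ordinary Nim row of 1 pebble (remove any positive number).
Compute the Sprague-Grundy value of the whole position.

For row A, compute g(0), g(1), … with moves {3, 5, 7}:
k:     0  1  2  3  4  5  6  7  8  9 10
g(k):  0  0  0  1  1  1  2  2  2  3  0
So g(10) = 0.
Row B is a plain Nim row of size 19, so its Grundy value is 19.
Row C is a plain Nim row of size 1, so its Grundy value is 1.
By the Sprague-Grundy theorem, the Grundy value of a sum of independent games is the XOR of the component values.
Combined value = 0 ⊕ 19 ⊕ 1 = 18.

18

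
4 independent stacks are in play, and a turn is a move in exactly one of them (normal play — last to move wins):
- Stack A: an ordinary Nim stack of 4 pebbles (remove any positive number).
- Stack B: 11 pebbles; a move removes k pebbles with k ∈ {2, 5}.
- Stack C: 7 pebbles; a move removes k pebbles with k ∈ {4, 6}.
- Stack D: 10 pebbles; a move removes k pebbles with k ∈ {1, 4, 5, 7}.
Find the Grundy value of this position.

5

Stack A is a plain Nim stack of size 4, so its Grundy value is 4.
For stack B, compute g(0), g(1), … with moves {2, 5}:
g(0) = mex{} = 0
g(1) = mex{} = 0
g(2) = mex{0} = 1
g(3) = mex{0} = 1
g(4) = mex{1} = 0
g(5) = mex{0,1} = 2
g(6) = mex{0} = 1
g(7) = mex{1,2} = 0
g(8) = mex{1} = 0
g(9) = mex{0} = 1
g(10) = mex{0,2} = 1
g(11) = mex{1} = 0
So g(11) = 0.
Grundy values for stack C (subtraction set {4, 6}):
k:     0  1  2  3  4  5  6  7
g(k):  0  0  0  0  1  1  1  1
So g(7) = 1.
Build the Grundy sequence for stack D with g(k) = mex{g(k−s) : s ∈ {1, 4, 5, 7}, s ≤ k}:
g(0) = mex{} = 0
g(1) = mex{0} = 1
g(2) = mex{1} = 0
g(3) = mex{0} = 1
g(4) = mex{0,1} = 2
g(5) = mex{0,1,2} = 3
g(6) = mex{0,1,3} = 2
g(7) = mex{0,1,2} = 3
g(8) = mex{1,2,3} = 0
g(9) = mex{0,2,3} = 1
g(10) = mex{1,2,3} = 0
So g(10) = 0.
The value of a disjunctive sum is the nim-sum of the parts.
Combined value = 4 XOR 0 XOR 1 XOR 0 = 5.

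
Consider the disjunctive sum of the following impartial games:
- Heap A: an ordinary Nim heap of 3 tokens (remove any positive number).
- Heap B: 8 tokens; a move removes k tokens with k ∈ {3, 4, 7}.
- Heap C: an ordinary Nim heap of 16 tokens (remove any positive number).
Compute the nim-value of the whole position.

17

Heap A is a plain Nim heap of size 3, so its Grundy value is 3.
Grundy values for heap B (subtraction set {3, 4, 7}):
g(0) = mex{} = 0
g(1) = mex{} = 0
g(2) = mex{} = 0
g(3) = mex{0} = 1
g(4) = mex{0} = 1
g(5) = mex{0} = 1
g(6) = mex{0,1} = 2
g(7) = mex{0,1} = 2
g(8) = mex{0,1} = 2
So g(8) = 2.
Heap C is a plain Nim heap of size 16, so its Grundy value is 16.
By the Sprague-Grundy theorem, the Grundy value of a sum of independent games is the XOR of the component values.
Combined value = 3 ⊕ 2 ⊕ 16 = 17.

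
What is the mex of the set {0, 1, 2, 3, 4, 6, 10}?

The values 0, 1, 2, 3, 4 are all present; 5 is the first non-negative integer missing from the set.

5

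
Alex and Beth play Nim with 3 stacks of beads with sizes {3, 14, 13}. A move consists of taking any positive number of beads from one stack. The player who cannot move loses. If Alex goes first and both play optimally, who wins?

Beth wins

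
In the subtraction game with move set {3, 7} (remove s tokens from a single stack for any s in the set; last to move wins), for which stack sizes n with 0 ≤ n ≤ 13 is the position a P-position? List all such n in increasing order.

Compute g(0), g(1), … for moves {3, 7}:
k:     0  1  2  3  4  5  6  7  8  9 10 11 12 13
g(k):  0  0  0  1  1  1  0  2  2  1  0  0  0  1
The P-positions (g = 0) in 0..13 are 0, 1, 2, 6, 10, 11, 12.

0, 1, 2, 6, 10, 11, 12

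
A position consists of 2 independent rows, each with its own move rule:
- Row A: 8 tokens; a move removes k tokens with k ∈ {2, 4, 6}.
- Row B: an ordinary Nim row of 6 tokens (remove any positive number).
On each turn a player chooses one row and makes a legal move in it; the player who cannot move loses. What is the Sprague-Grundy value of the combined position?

6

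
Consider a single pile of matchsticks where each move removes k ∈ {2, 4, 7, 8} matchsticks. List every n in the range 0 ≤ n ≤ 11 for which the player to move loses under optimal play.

0, 1, 6, 11

Compute g(0), g(1), … for moves {2, 4, 7, 8}:
g(0) = mex{} = 0
g(1) = mex{} = 0
g(2) = mex{0} = 1
g(3) = mex{0} = 1
g(4) = mex{0,1} = 2
g(5) = mex{0,1} = 2
g(6) = mex{1,2} = 0
g(7) = mex{0,1,2} = 3
g(8) = mex{0,2} = 1
g(9) = mex{0,1,2,3} = 4
g(10) = mex{0,1} = 2
g(11) = mex{1,2,3,4} = 0
The P-positions (g = 0) in 0..11 are 0, 1, 6, 11.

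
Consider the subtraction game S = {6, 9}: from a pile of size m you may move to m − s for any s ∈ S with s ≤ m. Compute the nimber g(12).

Grundy values for subtraction set {6, 9}:
g(0) = mex{} = 0
g(1) = mex{} = 0
g(2) = mex{} = 0
g(3) = mex{} = 0
g(4) = mex{} = 0
g(5) = mex{} = 0
g(6) = mex{0} = 1
g(7) = mex{0} = 1
g(8) = mex{0} = 1
g(9) = mex{0} = 1
g(10) = mex{0} = 1
g(11) = mex{0} = 1
g(12) = mex{0,1} = 2
So g(12) = 2.

2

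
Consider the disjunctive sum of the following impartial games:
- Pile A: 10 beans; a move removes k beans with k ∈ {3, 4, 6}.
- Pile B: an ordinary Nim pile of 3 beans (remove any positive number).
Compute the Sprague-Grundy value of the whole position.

For pile A, compute g(0), g(1), … with moves {3, 4, 6}:
g(0) = mex{} = 0
g(1) = mex{} = 0
g(2) = mex{} = 0
g(3) = mex{0} = 1
g(4) = mex{0} = 1
g(5) = mex{0} = 1
g(6) = mex{0,1} = 2
g(7) = mex{0,1} = 2
g(8) = mex{0,1} = 2
g(9) = mex{1,2} = 0
g(10) = mex{1,2} = 0
So g(10) = 0.
Pile B is a plain Nim pile of size 3, so its Grundy value is 3.
The value of a disjunctive sum is the nim-sum of the parts.
Combined value = 0 ⊕ 3 = 3.

3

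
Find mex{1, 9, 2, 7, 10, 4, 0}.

The values 0, 1, 2 are all present; 3 is the first non-negative integer missing from the set.

3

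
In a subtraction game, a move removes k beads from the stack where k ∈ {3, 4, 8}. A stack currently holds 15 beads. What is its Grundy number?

1

Compute g(0), g(1), … for moves {3, 4, 8}:
k:     0  1  2  3  4  5  6  7  8  9 10 11 12 13 14 15
g(k):  0  0  0  1  1  1  2  0  2  3  1  3  0  0  0  1
So g(15) = 1.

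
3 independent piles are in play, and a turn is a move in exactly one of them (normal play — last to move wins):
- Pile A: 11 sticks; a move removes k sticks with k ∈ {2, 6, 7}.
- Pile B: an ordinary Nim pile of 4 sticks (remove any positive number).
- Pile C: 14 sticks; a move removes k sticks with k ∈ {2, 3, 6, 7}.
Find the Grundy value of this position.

5

Build the Grundy sequence for pile A with g(k) = mex{g(k−s) : s ∈ {2, 6, 7}, s ≤ k}:
g(0) = mex{} = 0
g(1) = mex{} = 0
g(2) = mex{0} = 1
g(3) = mex{0} = 1
g(4) = mex{1} = 0
g(5) = mex{1} = 0
g(6) = mex{0} = 1
g(7) = mex{0} = 1
g(8) = mex{0,1} = 2
g(9) = mex{1} = 0
g(10) = mex{0,1,2} = 3
g(11) = mex{0} = 1
So g(11) = 1.
Pile B is a plain Nim pile of size 4, so its Grundy value is 4.
Build the Grundy sequence for pile C with g(k) = mex{g(k−s) : s ∈ {2, 3, 6, 7}, s ≤ k}:
k:     0  1  2  3  4  5  6  7  8  9 10 11 12 13 14
g(k):  0  0  1  1  2  0  3  1  2  0  0  1  1  2  0
So g(14) = 0.
By the Sprague-Grundy theorem, the Grundy value of a sum of independent games is the XOR of the component values.
Combined value = 1 XOR 4 XOR 0 = 5.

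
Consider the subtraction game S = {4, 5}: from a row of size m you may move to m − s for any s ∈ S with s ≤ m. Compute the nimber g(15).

1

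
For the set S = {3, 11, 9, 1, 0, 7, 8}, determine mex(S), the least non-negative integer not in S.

2

The values 0, 1 are all present; 2 is the first non-negative integer missing from the set.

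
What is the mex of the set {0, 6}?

1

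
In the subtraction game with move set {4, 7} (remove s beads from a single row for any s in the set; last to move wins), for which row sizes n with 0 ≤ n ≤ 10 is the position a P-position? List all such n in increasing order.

0, 1, 2, 3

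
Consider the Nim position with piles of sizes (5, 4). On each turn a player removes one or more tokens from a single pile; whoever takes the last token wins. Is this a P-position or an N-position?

N-position

Compute the nim-sum pairwise:
5 XOR 4 = 1
The nim-sum is 1 ≠ 0, so this is an N-position: the player to move can win.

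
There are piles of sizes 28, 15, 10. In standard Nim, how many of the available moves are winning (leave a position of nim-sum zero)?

1

Bitwise XOR of the heap sizes:
  11100  (28)
  01111  (15)
  01010  (10)
  -----
  11001  (25)
The overall nim-sum is X = 25. A pile of size p has a winning move iff p XOR X < p (reduce it to p XOR X).
  28: 28 XOR 25 = 5 < 28 — winning move (to 5).
  15: 15 XOR 25 = 22 ≥ 15 — no move.
  10: 10 XOR 25 = 19 ≥ 10 — no move.
That gives 1 winning move.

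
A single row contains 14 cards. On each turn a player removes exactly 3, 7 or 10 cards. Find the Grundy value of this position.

Grundy values for subtraction set {3, 7, 10}:
g(0) = mex{} = 0
g(1) = mex{} = 0
g(2) = mex{} = 0
g(3) = mex{0} = 1
g(4) = mex{0} = 1
g(5) = mex{0} = 1
g(6) = mex{1} = 0
g(7) = mex{0,1} = 2
g(8) = mex{0,1} = 2
g(9) = mex{0} = 1
g(10) = mex{0,1,2} = 3
g(11) = mex{0,1,2} = 3
g(12) = mex{0,1} = 2
g(13) = mex{0,1,3} = 2
g(14) = mex{1,2,3} = 0
So g(14) = 0.

0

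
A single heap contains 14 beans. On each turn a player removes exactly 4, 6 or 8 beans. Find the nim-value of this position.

0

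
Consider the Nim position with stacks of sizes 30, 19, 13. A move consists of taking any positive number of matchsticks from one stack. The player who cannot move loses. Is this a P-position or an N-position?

Nim-sum: 30 ^ 19 ^ 13 = 0.
The nim-sum is 0, so this is a P-position: the player to move is in a losing position under optimal play.

P-position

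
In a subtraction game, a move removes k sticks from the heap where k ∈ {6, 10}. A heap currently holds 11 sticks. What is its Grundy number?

1

Grundy values for subtraction set {6, 10}:
g(0) = mex{} = 0
g(1) = mex{} = 0
g(2) = mex{} = 0
g(3) = mex{} = 0
g(4) = mex{} = 0
g(5) = mex{} = 0
g(6) = mex{0} = 1
g(7) = mex{0} = 1
g(8) = mex{0} = 1
g(9) = mex{0} = 1
g(10) = mex{0} = 1
g(11) = mex{0} = 1
So g(11) = 1.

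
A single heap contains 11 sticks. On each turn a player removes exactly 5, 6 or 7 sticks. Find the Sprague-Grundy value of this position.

2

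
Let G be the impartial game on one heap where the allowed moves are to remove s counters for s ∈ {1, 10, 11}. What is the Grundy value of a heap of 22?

0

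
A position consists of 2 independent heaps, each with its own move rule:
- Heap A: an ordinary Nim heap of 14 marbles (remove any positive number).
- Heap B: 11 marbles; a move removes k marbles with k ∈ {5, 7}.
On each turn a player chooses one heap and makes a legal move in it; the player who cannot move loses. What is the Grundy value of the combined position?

12

Heap A is a plain Nim heap of size 14, so its Grundy value is 14.
Build the Grundy sequence for heap B with g(k) = mex{g(k−s) : s ∈ {5, 7}, s ≤ k}:
k:     0  1  2  3  4  5  6  7  8  9 10 11
g(k):  0  0  0  0  0  1  1  1  1  1  2  2
So g(11) = 2.
By the Sprague-Grundy theorem, the Grundy value of a sum of independent games is the XOR of the component values.
Combined value = 14 XOR 2 = 12.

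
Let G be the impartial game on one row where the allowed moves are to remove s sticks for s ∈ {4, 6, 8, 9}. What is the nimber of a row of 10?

Grundy values for subtraction set {4, 6, 8, 9}:
g(0) = mex{} = 0
g(1) = mex{} = 0
g(2) = mex{} = 0
g(3) = mex{} = 0
g(4) = mex{0} = 1
g(5) = mex{0} = 1
g(6) = mex{0} = 1
g(7) = mex{0} = 1
g(8) = mex{0,1} = 2
g(9) = mex{0,1} = 2
g(10) = mex{0,1} = 2
So g(10) = 2.

2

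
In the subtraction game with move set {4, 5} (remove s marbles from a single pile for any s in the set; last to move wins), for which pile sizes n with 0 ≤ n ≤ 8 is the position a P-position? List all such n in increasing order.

0, 1, 2, 3

Compute g(0), g(1), … for moves {4, 5}:
k:     0  1  2  3  4  5  6  7  8
g(k):  0  0  0  0  1  1  1  1  2
The P-positions (g = 0) in 0..8 are 0, 1, 2, 3.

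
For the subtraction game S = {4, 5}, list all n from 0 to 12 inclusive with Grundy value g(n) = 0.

Compute g(0), g(1), … for moves {4, 5}:
g(0) = mex{} = 0
g(1) = mex{} = 0
g(2) = mex{} = 0
g(3) = mex{} = 0
g(4) = mex{0} = 1
g(5) = mex{0} = 1
g(6) = mex{0} = 1
g(7) = mex{0} = 1
g(8) = mex{0,1} = 2
g(9) = mex{1} = 0
g(10) = mex{1} = 0
g(11) = mex{1} = 0
g(12) = mex{1,2} = 0
The P-positions (g = 0) in 0..12 are 0, 1, 2, 3, 9, 10, 11, 12.

0, 1, 2, 3, 9, 10, 11, 12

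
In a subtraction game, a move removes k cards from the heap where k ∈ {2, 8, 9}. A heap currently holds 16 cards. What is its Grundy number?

0

Build the Grundy sequence with g(k) = mex{g(k−s) : s ∈ {2, 8, 9}, s ≤ k}:
k:     0  1  2  3  4  5  6  7  8  9 10 11 12 13 14 15 16
g(k):  0  0  1  1  0  0  1  1  2  2  3  0  2  1  3  0  0
So g(16) = 0.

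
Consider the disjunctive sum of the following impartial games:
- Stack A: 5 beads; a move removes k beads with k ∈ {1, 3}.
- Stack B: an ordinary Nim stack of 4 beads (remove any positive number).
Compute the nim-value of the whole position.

5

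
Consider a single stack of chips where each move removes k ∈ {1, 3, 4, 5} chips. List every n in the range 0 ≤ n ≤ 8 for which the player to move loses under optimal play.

0, 2, 8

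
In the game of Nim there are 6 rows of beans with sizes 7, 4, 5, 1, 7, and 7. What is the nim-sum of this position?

Compute the nim-sum pairwise:
7 XOR 4 = 3
3 XOR 5 = 6
6 XOR 1 = 7
7 XOR 7 = 0
0 XOR 7 = 7

7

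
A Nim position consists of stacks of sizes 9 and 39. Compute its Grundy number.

46

Nim-sum: 9 ^ 39 = 46.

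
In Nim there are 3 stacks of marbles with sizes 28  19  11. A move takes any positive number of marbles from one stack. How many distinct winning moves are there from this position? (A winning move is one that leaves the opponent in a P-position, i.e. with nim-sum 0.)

Nim-sum: 28 XOR 19 XOR 11 = 4.
The overall nim-sum is X = 4. A stack of size p has a winning move iff p XOR X < p (reduce it to p XOR X).
  28: 28 XOR 4 = 24 < 28 — winning move (to 24).
  19: 19 XOR 4 = 23 ≥ 19 — no move.
  11: 11 XOR 4 = 15 ≥ 11 — no move.
That gives 1 winning move.

1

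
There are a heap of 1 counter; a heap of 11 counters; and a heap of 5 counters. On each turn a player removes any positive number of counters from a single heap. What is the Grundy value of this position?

15

Write each in binary and XOR column by column:
  0001  (1)
  1011  (11)
  0101  (5)
  ----
  1111  (15)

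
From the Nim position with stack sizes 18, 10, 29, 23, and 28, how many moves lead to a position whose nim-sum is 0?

Nim-sum: 18 ^ 10 ^ 29 ^ 23 ^ 28 = 14.
The overall nim-sum is X = 14. A stack of size p has a winning move iff p XOR X < p (reduce it to p XOR X).
  18: 18 XOR 14 = 28 ≥ 18 — no move.
  10: 10 XOR 14 = 4 < 10 — winning move (to 4).
  29: 29 XOR 14 = 19 < 29 — winning move (to 19).
  23: 23 XOR 14 = 25 ≥ 23 — no move.
  28: 28 XOR 14 = 18 < 28 — winning move (to 18).
That gives 3 winning moves.

3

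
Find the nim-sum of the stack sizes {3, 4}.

Bitwise XOR of the heap sizes:
  011  (3)
  100  (4)
  ---
  111  (7)

7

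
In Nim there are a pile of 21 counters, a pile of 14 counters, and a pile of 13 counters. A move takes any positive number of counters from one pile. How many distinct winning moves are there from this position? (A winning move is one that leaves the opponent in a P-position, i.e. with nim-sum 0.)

1

Compute the nim-sum pairwise:
21 ⊕ 14 = 27
27 ⊕ 13 = 22
The overall nim-sum is X = 22. A pile of size p has a winning move iff p XOR X < p (reduce it to p XOR X).
  21: 21 XOR 22 = 3 < 21 — winning move (to 3).
  14: 14 XOR 22 = 24 ≥ 14 — no move.
  13: 13 XOR 22 = 27 ≥ 13 — no move.
That gives 1 winning move.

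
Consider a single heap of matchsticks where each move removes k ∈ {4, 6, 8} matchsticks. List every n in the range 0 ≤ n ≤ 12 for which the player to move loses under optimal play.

0, 1, 2, 3, 12

Build the Grundy sequence with g(k) = mex{g(k−s) : s ∈ {4, 6, 8}, s ≤ k}:
g(0) = mex{} = 0
g(1) = mex{} = 0
g(2) = mex{} = 0
g(3) = mex{} = 0
g(4) = mex{0} = 1
g(5) = mex{0} = 1
g(6) = mex{0} = 1
g(7) = mex{0} = 1
g(8) = mex{0,1} = 2
g(9) = mex{0,1} = 2
g(10) = mex{0,1} = 2
g(11) = mex{0,1} = 2
g(12) = mex{1,2} = 0
The P-positions (g = 0) in 0..12 are 0, 1, 2, 3, 12.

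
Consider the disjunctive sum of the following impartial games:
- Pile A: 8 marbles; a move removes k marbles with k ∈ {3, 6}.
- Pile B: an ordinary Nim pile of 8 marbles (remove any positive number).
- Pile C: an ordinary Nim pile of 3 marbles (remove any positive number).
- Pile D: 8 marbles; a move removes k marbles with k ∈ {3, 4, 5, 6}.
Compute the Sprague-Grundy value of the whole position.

Build the Grundy sequence for pile A with g(k) = mex{g(k−s) : s ∈ {3, 6}, s ≤ k}:
k:     0  1  2  3  4  5  6  7  8
g(k):  0  0  0  1  1  1  2  2  2
So g(8) = 2.
Pile B is a plain Nim pile of size 8, so its Grundy value is 8.
Pile C is a plain Nim pile of size 3, so its Grundy value is 3.
For pile D, compute g(0), g(1), … with moves {3, 4, 5, 6}:
g(0) = mex{} = 0
g(1) = mex{} = 0
g(2) = mex{} = 0
g(3) = mex{0} = 1
g(4) = mex{0} = 1
g(5) = mex{0} = 1
g(6) = mex{0,1} = 2
g(7) = mex{0,1} = 2
g(8) = mex{0,1} = 2
So g(8) = 2.
By the Sprague-Grundy theorem, the Grundy value of a sum of independent games is the XOR of the component values.
Combined value = 2 ⊕ 8 ⊕ 3 ⊕ 2 = 11.

11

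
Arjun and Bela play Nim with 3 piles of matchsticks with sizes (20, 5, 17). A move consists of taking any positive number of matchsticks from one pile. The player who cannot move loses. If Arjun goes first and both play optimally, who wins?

Bitwise XOR of the heap sizes:
  10100  (20)
  00101  (5)
  10001  (17)
  -----
  00000  (0)
The nim-sum is 0, so this is a P-position: the player to move is in a losing position under optimal play; Arjun is about to move from it and so loses — Bela wins.

Bela wins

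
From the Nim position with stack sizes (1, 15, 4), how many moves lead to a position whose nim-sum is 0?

Nim-sum: 1 XOR 15 XOR 4 = 10.
The overall nim-sum is X = 10. A stack of size p has a winning move iff p XOR X < p (reduce it to p XOR X).
  1: 1 XOR 10 = 11 ≥ 1 — no move.
  15: 15 XOR 10 = 5 < 15 — winning move (to 5).
  4: 4 XOR 10 = 14 ≥ 4 — no move.
That gives 1 winning move.

1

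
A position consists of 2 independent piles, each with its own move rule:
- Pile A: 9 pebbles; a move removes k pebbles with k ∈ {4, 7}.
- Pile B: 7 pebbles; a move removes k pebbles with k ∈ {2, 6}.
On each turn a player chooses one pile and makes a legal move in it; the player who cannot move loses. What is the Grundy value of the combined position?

3

Build the Grundy sequence for pile A with g(k) = mex{g(k−s) : s ∈ {4, 7}, s ≤ k}:
k:     0  1  2  3  4  5  6  7  8  9
g(k):  0  0  0  0  1  1  1  1  2  2
So g(9) = 2.
Grundy values for pile B (subtraction set {2, 6}):
g(0) = mex{} = 0
g(1) = mex{} = 0
g(2) = mex{0} = 1
g(3) = mex{0} = 1
g(4) = mex{1} = 0
g(5) = mex{1} = 0
g(6) = mex{0} = 1
g(7) = mex{0} = 1
So g(7) = 1.
The value of a disjunctive sum is the nim-sum of the parts.
Combined value = 2 XOR 1 = 3.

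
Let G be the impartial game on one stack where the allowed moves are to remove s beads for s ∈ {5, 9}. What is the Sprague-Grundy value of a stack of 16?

Build the Grundy sequence with g(k) = mex{g(k−s) : s ∈ {5, 9}, s ≤ k}:
k:     0  1  2  3  4  5  6  7  8  9 10 11 12 13 14 15 16
g(k):  0  0  0  0  0  1  1  1  1  1  2  2  2  2  0  0  0
So g(16) = 0.

0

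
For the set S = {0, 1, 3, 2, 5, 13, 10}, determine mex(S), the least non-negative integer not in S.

The values 0, 1, 2, 3 are all present; 4 is the first non-negative integer missing from the set.

4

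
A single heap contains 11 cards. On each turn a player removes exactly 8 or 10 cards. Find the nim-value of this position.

Compute g(0), g(1), … for moves {8, 10}:
k:     0  1  2  3  4  5  6  7  8  9 10 11
g(k):  0  0  0  0  0  0  0  0  1  1  1  1
So g(11) = 1.

1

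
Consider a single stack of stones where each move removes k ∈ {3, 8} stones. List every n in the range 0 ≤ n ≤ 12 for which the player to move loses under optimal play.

0, 1, 2, 6, 7, 11, 12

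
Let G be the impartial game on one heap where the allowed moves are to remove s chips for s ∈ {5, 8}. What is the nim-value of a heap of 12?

2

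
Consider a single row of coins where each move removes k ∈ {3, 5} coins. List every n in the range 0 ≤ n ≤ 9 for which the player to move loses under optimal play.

0, 1, 2, 8, 9

Grundy values for subtraction set {3, 5}:
g(0) = mex{} = 0
g(1) = mex{} = 0
g(2) = mex{} = 0
g(3) = mex{0} = 1
g(4) = mex{0} = 1
g(5) = mex{0} = 1
g(6) = mex{0,1} = 2
g(7) = mex{0,1} = 2
g(8) = mex{1} = 0
g(9) = mex{1,2} = 0
The P-positions (g = 0) in 0..9 are 0, 1, 2, 8, 9.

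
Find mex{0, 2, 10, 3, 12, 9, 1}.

The values 0, 1, 2, 3 are all present; 4 is the first non-negative integer missing from the set.

4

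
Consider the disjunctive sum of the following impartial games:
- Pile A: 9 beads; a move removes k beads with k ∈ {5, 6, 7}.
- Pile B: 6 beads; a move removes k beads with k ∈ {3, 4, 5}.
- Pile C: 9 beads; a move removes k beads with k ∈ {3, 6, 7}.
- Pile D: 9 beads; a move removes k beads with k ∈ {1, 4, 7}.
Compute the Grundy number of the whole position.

1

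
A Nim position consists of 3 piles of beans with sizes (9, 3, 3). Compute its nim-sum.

In binary:
  1001  (9)
  0011  (3)
  0011  (3)
  ----
  1001  (9)

9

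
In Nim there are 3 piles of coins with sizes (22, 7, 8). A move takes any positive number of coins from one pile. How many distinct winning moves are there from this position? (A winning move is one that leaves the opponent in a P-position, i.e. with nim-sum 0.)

Nim-sum: 22 ⊕ 7 ⊕ 8 = 25.
The overall nim-sum is X = 25. A pile of size p has a winning move iff p XOR X < p (reduce it to p XOR X).
  22: 22 XOR 25 = 15 < 22 — winning move (to 15).
  7: 7 XOR 25 = 30 ≥ 7 — no move.
  8: 8 XOR 25 = 17 ≥ 8 — no move.
That gives 1 winning move.

1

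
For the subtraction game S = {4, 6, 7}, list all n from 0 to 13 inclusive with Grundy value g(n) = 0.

0, 1, 2, 3, 11, 12, 13

Compute g(0), g(1), … for moves {4, 6, 7}:
k:     0  1  2  3  4  5  6  7  8  9 10 11 12 13
g(k):  0  0  0  0  1  1  1  1  2  2  2  0  0  0
The P-positions (g = 0) in 0..13 are 0, 1, 2, 3, 11, 12, 13.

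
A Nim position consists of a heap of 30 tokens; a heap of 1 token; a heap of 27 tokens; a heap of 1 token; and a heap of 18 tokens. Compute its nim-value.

23

Compute the nim-sum pairwise:
30 XOR 1 = 31
31 XOR 27 = 4
4 XOR 1 = 5
5 XOR 18 = 23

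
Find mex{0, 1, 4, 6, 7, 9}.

The values 0, 1 are all present; 2 is the first non-negative integer missing from the set.

2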